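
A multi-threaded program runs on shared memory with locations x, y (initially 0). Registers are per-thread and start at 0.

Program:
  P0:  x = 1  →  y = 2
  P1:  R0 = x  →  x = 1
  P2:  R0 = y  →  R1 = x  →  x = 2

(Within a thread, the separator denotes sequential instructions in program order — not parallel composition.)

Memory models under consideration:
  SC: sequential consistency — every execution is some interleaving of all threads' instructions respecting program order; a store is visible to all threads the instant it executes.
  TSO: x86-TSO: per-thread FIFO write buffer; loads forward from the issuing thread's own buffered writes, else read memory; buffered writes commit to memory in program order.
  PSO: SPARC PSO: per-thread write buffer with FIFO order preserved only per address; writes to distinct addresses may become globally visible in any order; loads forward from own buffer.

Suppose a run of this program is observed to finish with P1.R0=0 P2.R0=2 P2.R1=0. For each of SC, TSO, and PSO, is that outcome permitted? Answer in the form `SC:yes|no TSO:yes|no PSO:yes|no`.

outcome vector order: (P1.R0,P2.R0,P2.R1)
[SC] allowed = {<0 0 0>; <0 0 1>; <0 2 1>; <1 0 0>; <1 0 1>; <1 2 1>; <2 0 0>; <2 0 1>; <2 2 1>}
[TSO] allowed = {<0 0 0>; <0 0 1>; <0 2 1>; <1 0 0>; <1 0 1>; <1 2 1>; <2 0 0>; <2 0 1>; <2 2 1>}
[PSO] allowed = {<0 0 0>; <0 0 1>; <0 2 0>; <0 2 1>; <1 0 0>; <1 0 1>; <1 2 0>; <1 2 1>; <2 0 0>; <2 0 1>; <2 2 0>; <2 2 1>}
target <0 2 0> ∈ {PSO}

SC:no TSO:no PSO:yes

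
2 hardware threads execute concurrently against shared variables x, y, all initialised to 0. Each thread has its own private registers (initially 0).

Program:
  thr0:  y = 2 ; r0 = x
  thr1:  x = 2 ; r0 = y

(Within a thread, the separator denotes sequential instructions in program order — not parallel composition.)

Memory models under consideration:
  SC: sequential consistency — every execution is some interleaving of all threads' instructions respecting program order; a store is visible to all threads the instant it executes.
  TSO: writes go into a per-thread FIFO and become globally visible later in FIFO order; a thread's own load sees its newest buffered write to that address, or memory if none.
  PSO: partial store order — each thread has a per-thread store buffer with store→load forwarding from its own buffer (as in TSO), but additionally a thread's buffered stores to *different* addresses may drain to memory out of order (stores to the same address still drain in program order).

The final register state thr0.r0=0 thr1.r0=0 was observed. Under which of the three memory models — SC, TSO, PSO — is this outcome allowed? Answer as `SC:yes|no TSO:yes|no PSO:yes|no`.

SC:no TSO:yes PSO:yes

outcome vector order: (thr0.r0,thr1.r0)
[SC] allowed = {02, 20, 22}
[TSO] allowed = {00, 02, 20, 22}
[PSO] allowed = {00, 02, 20, 22}
target 00 ∈ {TSO,PSO}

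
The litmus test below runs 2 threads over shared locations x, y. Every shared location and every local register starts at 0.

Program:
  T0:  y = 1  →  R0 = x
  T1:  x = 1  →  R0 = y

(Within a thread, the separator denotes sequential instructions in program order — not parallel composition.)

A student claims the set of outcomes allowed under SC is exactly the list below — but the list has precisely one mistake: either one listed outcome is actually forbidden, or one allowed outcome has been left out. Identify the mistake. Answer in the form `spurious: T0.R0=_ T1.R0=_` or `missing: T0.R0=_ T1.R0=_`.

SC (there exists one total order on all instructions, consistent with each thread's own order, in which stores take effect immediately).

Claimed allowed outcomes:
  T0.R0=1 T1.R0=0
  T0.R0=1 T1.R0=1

missing: T0.R0=0 T1.R0=1

outcome vector order: (T0.R0,T1.R0)
SC (3): 0/1; 1/0; 1/1
SC∖claimed = {0/1}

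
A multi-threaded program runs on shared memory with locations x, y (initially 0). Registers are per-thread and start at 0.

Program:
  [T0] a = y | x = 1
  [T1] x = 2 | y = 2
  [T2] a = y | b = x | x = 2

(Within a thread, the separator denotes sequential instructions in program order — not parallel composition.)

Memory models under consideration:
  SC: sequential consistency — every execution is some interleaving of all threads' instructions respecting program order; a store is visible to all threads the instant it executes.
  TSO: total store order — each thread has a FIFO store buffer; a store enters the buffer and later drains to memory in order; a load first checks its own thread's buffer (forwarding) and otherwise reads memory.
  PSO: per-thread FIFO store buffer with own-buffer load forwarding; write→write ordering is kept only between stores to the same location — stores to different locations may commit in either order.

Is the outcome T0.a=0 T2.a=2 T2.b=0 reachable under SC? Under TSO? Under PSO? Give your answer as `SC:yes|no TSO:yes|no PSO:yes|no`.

SC:no TSO:no PSO:yes

outcome vector order: (T0.a,T2.a,T2.b)
SC (10): 0/0/0; 0/0/1; 0/0/2; 0/2/1; 0/2/2; 2/0/0; 2/0/1; 2/0/2; 2/2/1; 2/2/2
TSO (10): 0/0/0; 0/0/1; 0/0/2; 0/2/1; 0/2/2; 2/0/0; 2/0/1; 2/0/2; 2/2/1; 2/2/2
PSO (12): 0/0/0; 0/0/1; 0/0/2; 0/2/0; 0/2/1; 0/2/2; 2/0/0; 2/0/1; 2/0/2; 2/2/0; 2/2/1; 2/2/2
target 0/2/0 ∈ {PSO}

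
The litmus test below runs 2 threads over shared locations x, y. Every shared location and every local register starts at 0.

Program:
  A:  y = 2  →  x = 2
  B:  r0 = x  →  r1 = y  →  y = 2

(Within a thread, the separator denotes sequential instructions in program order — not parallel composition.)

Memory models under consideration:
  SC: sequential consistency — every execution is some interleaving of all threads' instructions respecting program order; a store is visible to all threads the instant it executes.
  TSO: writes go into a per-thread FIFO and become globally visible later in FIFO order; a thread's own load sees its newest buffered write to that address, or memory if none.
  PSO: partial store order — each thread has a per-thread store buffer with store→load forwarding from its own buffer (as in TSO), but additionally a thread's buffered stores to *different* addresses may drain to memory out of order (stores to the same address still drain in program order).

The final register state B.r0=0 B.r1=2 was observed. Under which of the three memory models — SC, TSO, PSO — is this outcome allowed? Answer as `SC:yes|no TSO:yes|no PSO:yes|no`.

SC:yes TSO:yes PSO:yes

outcome vector order: (B.r0,B.r1)
under SC → <0 0>, <0 2>, <2 2>
under TSO → <0 0>, <0 2>, <2 2>
under PSO → <0 0>, <0 2>, <2 0>, <2 2>
target <0 2> ∈ {SC,TSO,PSO}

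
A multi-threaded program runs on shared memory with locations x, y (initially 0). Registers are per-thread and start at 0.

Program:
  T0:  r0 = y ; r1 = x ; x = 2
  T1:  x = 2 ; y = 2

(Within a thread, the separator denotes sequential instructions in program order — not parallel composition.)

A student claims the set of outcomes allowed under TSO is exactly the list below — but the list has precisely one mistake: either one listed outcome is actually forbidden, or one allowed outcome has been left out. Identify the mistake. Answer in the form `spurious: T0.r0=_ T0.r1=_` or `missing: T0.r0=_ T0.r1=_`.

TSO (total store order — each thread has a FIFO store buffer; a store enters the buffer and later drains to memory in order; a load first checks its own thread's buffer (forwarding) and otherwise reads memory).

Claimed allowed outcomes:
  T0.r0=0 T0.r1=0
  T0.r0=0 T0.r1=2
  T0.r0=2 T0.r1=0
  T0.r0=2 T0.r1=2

spurious: T0.r0=2 T0.r1=0

outcome vector order: (T0.r0,T0.r1)
TSO (3): 00 02 22
claimed∖TSO = {20}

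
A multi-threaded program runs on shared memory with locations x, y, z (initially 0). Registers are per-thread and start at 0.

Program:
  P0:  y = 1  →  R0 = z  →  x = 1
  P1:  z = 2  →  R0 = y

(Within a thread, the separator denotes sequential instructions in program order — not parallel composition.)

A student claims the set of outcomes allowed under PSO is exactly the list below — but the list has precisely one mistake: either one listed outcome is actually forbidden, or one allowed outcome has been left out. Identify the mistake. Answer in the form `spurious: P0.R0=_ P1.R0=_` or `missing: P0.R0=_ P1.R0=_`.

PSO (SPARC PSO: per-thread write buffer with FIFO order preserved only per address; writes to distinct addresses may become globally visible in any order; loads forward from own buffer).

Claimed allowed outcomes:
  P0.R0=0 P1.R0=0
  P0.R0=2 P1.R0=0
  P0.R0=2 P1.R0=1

missing: P0.R0=0 P1.R0=1

outcome vector order: (P0.R0,P1.R0)
under PSO → (0,0), (0,1), (2,0), (2,1)
PSO∖claimed = {(0,1)}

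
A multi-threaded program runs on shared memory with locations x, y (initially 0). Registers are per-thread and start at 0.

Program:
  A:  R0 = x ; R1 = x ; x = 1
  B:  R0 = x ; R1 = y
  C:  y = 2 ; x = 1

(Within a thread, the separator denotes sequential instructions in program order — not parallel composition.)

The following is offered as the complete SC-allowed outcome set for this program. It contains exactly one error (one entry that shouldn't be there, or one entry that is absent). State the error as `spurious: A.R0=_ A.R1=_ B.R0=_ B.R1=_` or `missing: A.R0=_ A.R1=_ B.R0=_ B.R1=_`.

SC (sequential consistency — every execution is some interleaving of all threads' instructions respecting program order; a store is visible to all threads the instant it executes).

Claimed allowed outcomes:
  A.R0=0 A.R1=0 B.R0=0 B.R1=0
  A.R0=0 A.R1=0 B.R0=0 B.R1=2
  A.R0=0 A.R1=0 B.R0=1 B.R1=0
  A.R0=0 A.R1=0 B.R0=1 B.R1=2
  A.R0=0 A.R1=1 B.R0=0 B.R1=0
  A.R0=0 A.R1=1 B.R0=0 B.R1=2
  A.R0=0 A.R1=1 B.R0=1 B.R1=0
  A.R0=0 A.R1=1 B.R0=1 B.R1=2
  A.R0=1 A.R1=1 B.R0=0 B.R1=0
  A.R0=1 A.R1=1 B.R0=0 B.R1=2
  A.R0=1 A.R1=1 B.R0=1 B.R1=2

spurious: A.R0=0 A.R1=1 B.R0=1 B.R1=0

outcome vector order: (A.R0,A.R1,B.R0,B.R1)
SC: 10 outcomes — {<0 0 0 0>; <0 0 0 2>; <0 0 1 0>; <0 0 1 2>; <0 1 0 0>; <0 1 0 2>; <0 1 1 2>; <1 1 0 0>; <1 1 0 2>; <1 1 1 2>}
claimed∖SC = {<0 1 1 0>}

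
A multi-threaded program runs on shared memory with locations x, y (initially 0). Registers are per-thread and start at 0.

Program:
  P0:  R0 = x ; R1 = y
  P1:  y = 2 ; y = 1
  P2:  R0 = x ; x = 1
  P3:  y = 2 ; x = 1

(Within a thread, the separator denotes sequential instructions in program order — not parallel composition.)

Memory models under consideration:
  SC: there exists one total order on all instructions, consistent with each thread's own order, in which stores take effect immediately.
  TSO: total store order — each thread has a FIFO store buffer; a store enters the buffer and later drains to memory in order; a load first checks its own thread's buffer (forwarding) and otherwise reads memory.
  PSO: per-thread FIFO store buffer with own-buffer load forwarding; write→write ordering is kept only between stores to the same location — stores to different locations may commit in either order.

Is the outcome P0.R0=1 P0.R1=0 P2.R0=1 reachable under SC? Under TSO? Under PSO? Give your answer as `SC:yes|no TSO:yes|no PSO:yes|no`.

SC:no TSO:no PSO:yes

outcome vector order: (P0.R0,P0.R1,P2.R0)
SC (11): (0,0,0); (0,0,1); (0,1,0); (0,1,1); (0,2,0); (0,2,1); (1,0,0); (1,1,0); (1,1,1); (1,2,0); (1,2,1)
TSO (11): (0,0,0); (0,0,1); (0,1,0); (0,1,1); (0,2,0); (0,2,1); (1,0,0); (1,1,0); (1,1,1); (1,2,0); (1,2,1)
PSO (12): (0,0,0); (0,0,1); (0,1,0); (0,1,1); (0,2,0); (0,2,1); (1,0,0); (1,0,1); (1,1,0); (1,1,1); (1,2,0); (1,2,1)
target (1,0,1) ∈ {PSO}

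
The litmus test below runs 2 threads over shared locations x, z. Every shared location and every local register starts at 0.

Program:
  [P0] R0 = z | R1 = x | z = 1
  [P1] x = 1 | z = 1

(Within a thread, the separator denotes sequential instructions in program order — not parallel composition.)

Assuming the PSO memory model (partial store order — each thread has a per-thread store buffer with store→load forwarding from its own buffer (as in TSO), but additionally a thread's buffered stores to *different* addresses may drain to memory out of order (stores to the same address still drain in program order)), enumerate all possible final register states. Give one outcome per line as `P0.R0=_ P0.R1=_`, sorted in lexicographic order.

P0.R0=0 P0.R1=0
P0.R0=0 P0.R1=1
P0.R0=1 P0.R1=0
P0.R0=1 P0.R1=1

outcome vector order: (P0.R0,P0.R1)
|PSO outcomes| = 4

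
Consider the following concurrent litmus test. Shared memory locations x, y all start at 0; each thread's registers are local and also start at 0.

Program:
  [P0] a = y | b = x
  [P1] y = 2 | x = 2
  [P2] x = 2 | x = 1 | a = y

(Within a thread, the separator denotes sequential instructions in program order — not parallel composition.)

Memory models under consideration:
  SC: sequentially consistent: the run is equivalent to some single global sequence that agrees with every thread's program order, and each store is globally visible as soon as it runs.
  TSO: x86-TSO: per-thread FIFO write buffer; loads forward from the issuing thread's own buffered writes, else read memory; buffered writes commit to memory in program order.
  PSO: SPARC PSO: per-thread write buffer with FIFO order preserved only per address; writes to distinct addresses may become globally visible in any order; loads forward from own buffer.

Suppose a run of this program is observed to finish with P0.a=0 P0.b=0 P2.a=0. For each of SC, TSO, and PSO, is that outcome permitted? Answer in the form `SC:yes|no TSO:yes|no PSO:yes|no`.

SC:yes TSO:yes PSO:yes

outcome vector order: (P0.a,P0.b,P2.a)
SC (11): <0 0 0> <0 0 2> <0 1 0> <0 1 2> <0 2 0> <0 2 2> <2 0 2> <2 1 0> <2 1 2> <2 2 0> <2 2 2>
TSO (12): <0 0 0> <0 0 2> <0 1 0> <0 1 2> <0 2 0> <0 2 2> <2 0 0> <2 0 2> <2 1 0> <2 1 2> <2 2 0> <2 2 2>
PSO (12): <0 0 0> <0 0 2> <0 1 0> <0 1 2> <0 2 0> <0 2 2> <2 0 0> <2 0 2> <2 1 0> <2 1 2> <2 2 0> <2 2 2>
target <0 0 0> ∈ {SC,TSO,PSO}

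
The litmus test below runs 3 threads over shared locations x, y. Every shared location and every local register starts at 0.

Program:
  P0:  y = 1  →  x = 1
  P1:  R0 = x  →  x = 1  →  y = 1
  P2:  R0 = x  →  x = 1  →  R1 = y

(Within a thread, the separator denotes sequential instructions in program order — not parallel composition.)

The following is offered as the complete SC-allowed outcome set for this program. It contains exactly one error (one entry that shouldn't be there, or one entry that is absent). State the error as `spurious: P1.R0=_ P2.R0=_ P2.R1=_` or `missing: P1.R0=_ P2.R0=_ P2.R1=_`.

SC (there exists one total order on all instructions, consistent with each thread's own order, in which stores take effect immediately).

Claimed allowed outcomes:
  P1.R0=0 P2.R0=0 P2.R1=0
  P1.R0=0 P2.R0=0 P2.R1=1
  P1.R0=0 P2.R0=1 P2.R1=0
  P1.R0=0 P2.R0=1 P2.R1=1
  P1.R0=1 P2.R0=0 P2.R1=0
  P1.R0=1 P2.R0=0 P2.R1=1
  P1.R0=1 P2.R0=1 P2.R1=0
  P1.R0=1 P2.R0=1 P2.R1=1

spurious: P1.R0=1 P2.R0=1 P2.R1=0

outcome vector order: (P1.R0,P2.R0,P2.R1)
under SC → 000; 001; 010; 011; 100; 101; 111
claimed∖SC = {110}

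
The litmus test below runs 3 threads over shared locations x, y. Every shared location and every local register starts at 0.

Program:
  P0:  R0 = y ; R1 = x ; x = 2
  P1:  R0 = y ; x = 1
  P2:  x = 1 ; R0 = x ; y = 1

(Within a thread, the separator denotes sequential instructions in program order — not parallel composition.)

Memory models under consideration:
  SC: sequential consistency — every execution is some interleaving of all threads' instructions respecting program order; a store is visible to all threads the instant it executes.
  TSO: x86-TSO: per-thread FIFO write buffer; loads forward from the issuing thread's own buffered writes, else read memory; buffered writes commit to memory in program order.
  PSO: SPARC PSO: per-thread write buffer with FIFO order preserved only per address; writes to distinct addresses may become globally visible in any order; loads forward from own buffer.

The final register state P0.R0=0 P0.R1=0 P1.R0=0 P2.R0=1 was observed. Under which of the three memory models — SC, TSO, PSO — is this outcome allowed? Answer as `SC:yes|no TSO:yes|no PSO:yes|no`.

SC:yes TSO:yes PSO:yes

outcome vector order: (P0.R0,P0.R1,P1.R0,P2.R0)
SC (10): 0/0/0/1; 0/0/0/2; 0/0/1/1; 0/0/1/2; 0/1/0/1; 0/1/0/2; 0/1/1/1; 0/1/1/2; 1/1/0/1; 1/1/1/1
TSO (10): 0/0/0/1; 0/0/0/2; 0/0/1/1; 0/0/1/2; 0/1/0/1; 0/1/0/2; 0/1/1/1; 0/1/1/2; 1/1/0/1; 1/1/1/1
PSO (12): 0/0/0/1; 0/0/0/2; 0/0/1/1; 0/0/1/2; 0/1/0/1; 0/1/0/2; 0/1/1/1; 0/1/1/2; 1/0/0/1; 1/0/1/1; 1/1/0/1; 1/1/1/1
target 0/0/0/1 ∈ {SC,TSO,PSO}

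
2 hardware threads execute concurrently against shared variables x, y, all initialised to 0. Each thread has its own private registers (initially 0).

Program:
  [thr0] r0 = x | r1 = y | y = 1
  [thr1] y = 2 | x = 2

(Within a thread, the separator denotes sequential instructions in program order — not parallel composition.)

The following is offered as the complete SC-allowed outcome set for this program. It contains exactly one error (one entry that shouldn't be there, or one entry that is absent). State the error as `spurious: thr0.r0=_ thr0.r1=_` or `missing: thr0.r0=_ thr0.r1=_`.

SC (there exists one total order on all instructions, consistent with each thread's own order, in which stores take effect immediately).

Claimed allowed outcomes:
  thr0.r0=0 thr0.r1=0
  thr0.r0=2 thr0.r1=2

missing: thr0.r0=0 thr0.r1=2

outcome vector order: (thr0.r0,thr0.r1)
SC (3): 00; 02; 22
SC∖claimed = {02}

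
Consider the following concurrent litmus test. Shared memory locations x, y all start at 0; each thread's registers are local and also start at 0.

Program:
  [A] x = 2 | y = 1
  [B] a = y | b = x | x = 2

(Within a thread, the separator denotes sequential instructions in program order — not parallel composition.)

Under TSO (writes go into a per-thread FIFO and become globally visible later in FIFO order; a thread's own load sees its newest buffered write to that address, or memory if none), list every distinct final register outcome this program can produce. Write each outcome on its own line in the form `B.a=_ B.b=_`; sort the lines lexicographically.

outcome vector order: (B.a,B.b)
|TSO outcomes| = 3

B.a=0 B.b=0
B.a=0 B.b=2
B.a=1 B.b=2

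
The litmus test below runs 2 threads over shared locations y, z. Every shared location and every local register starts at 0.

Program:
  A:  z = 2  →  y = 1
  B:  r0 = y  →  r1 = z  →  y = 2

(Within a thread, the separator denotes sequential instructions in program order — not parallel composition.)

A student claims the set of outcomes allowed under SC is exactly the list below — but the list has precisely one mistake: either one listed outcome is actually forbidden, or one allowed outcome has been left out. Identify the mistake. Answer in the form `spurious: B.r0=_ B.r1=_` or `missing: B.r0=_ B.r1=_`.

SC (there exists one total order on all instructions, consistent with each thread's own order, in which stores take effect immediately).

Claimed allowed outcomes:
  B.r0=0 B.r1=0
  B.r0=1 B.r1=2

missing: B.r0=0 B.r1=2

outcome vector order: (B.r0,B.r1)
under SC → 0/0, 0/2, 1/2
SC∖claimed = {0/2}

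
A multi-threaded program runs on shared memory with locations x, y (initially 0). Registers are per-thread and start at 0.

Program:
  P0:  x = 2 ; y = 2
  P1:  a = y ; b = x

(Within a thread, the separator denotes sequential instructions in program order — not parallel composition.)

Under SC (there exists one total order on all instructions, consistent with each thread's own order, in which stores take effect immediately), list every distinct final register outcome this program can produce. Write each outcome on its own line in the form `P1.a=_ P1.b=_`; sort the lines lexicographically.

outcome vector order: (P1.a,P1.b)
|SC outcomes| = 3

P1.a=0 P1.b=0
P1.a=0 P1.b=2
P1.a=2 P1.b=2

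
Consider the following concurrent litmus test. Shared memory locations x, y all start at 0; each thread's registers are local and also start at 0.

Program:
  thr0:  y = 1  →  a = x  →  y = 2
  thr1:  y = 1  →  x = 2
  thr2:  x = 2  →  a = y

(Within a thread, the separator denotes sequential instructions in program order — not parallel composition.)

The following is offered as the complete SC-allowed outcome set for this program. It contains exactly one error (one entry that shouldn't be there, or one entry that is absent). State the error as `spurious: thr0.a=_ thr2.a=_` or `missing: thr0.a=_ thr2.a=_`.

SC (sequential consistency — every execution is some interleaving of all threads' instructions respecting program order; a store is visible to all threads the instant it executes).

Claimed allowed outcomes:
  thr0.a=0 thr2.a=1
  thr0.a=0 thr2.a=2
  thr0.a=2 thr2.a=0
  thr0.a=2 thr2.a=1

missing: thr0.a=2 thr2.a=2

outcome vector order: (thr0.a,thr2.a)
[SC] allowed = {<0 1>, <0 2>, <2 0>, <2 1>, <2 2>}
SC∖claimed = {<2 2>}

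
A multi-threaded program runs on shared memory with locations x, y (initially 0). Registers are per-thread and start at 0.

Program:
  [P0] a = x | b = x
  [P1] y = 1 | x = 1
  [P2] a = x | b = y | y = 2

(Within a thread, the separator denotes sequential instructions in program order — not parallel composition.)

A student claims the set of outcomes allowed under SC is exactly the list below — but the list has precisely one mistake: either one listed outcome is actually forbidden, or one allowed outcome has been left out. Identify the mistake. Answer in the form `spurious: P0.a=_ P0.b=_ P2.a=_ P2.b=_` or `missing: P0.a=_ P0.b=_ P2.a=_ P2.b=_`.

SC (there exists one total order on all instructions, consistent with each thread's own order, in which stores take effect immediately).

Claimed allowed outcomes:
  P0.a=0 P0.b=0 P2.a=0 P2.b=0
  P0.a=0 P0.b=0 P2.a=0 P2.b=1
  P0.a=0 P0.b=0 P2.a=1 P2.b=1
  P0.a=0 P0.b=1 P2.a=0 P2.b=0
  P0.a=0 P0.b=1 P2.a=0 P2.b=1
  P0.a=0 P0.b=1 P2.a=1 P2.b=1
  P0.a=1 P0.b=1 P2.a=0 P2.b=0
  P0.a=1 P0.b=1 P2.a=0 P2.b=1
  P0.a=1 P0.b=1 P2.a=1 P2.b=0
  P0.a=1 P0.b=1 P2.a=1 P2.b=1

spurious: P0.a=1 P0.b=1 P2.a=1 P2.b=0

outcome vector order: (P0.a,P0.b,P2.a,P2.b)
[SC] allowed = {<0 0 0 0>, <0 0 0 1>, <0 0 1 1>, <0 1 0 0>, <0 1 0 1>, <0 1 1 1>, <1 1 0 0>, <1 1 0 1>, <1 1 1 1>}
claimed∖SC = {<1 1 1 0>}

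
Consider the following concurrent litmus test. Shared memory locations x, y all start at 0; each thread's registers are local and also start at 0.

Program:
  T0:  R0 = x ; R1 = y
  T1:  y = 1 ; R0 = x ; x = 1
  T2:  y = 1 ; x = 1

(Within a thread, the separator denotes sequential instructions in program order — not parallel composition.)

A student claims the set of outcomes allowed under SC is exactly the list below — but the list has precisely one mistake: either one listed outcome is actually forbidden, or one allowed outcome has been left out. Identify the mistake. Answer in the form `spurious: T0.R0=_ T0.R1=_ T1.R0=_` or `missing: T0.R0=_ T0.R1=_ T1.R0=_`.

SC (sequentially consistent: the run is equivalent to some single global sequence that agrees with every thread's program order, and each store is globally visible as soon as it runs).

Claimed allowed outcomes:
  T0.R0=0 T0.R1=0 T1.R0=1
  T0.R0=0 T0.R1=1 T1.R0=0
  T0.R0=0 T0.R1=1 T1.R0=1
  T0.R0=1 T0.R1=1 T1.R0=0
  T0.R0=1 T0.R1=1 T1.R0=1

outcome vector order: (T0.R0,T0.R1,T1.R0)
SC: 6 outcomes — {<0 0 0>, <0 0 1>, <0 1 0>, <0 1 1>, <1 1 0>, <1 1 1>}
SC∖claimed = {<0 0 0>}

missing: T0.R0=0 T0.R1=0 T1.R0=0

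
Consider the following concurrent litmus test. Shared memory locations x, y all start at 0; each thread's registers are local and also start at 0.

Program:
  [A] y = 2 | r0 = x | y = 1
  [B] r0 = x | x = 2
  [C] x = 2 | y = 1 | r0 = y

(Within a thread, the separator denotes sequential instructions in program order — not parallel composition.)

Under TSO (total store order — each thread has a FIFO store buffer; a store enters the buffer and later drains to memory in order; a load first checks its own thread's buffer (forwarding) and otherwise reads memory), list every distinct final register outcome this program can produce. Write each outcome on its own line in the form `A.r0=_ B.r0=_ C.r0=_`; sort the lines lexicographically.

A.r0=0 B.r0=0 C.r0=1
A.r0=0 B.r0=0 C.r0=2
A.r0=0 B.r0=2 C.r0=1
A.r0=0 B.r0=2 C.r0=2
A.r0=2 B.r0=0 C.r0=1
A.r0=2 B.r0=0 C.r0=2
A.r0=2 B.r0=2 C.r0=1
A.r0=2 B.r0=2 C.r0=2

outcome vector order: (A.r0,B.r0,C.r0)
|TSO outcomes| = 8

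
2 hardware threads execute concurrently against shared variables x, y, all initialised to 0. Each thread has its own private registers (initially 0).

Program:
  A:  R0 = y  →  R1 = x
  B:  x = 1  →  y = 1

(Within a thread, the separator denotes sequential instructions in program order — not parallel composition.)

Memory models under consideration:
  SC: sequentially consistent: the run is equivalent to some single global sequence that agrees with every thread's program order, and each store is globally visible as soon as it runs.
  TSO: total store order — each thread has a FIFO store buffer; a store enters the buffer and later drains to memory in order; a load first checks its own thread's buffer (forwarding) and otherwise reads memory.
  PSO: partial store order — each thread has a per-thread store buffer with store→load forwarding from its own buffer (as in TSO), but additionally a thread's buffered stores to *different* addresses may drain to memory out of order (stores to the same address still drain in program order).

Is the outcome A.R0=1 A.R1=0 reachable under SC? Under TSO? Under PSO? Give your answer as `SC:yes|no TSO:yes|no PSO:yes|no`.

SC:no TSO:no PSO:yes

outcome vector order: (A.R0,A.R1)
SC (3): 0/0, 0/1, 1/1
TSO (3): 0/0, 0/1, 1/1
PSO (4): 0/0, 0/1, 1/0, 1/1
target 1/0 ∈ {PSO}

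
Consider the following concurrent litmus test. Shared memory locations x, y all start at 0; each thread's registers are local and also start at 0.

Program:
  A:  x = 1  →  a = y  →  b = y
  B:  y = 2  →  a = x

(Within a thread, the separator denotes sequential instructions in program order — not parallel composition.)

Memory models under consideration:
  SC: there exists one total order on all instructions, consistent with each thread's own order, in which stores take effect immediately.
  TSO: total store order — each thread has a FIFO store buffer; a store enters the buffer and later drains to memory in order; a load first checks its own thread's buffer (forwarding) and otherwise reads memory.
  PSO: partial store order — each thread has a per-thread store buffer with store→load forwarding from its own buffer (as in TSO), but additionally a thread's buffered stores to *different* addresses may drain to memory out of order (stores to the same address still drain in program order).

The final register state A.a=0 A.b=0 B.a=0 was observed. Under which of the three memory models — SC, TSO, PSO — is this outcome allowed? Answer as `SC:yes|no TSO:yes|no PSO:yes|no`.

SC:no TSO:yes PSO:yes

outcome vector order: (A.a,A.b,B.a)
SC: 4 outcomes — {001 021 220 221}
TSO: 6 outcomes — {000 001 020 021 220 221}
PSO: 6 outcomes — {000 001 020 021 220 221}
target 000 ∈ {TSO,PSO}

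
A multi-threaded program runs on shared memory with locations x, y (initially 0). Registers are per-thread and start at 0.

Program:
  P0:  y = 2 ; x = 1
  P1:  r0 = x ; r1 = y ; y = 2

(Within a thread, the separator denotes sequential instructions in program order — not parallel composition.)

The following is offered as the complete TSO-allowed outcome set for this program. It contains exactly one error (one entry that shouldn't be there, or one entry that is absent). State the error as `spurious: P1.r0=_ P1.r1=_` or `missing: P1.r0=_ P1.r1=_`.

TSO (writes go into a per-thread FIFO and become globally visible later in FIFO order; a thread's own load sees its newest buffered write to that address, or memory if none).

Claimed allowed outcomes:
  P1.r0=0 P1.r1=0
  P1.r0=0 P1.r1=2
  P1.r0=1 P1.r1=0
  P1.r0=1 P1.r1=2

outcome vector order: (P1.r0,P1.r1)
TSO (3): (0,0), (0,2), (1,2)
claimed∖TSO = {(1,0)}

spurious: P1.r0=1 P1.r1=0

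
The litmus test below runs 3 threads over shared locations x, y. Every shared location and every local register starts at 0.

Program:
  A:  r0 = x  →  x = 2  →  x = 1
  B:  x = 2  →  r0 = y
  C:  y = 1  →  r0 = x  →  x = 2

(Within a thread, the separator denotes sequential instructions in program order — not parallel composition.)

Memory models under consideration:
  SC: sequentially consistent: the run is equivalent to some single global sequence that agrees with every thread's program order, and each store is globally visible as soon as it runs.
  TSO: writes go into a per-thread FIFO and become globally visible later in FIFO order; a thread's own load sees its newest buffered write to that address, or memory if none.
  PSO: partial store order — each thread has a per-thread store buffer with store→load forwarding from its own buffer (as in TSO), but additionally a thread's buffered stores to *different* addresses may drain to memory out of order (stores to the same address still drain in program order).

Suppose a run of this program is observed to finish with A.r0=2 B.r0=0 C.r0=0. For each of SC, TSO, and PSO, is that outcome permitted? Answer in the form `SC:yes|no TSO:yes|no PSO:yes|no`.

SC:no TSO:yes PSO:yes

outcome vector order: (A.r0,B.r0,C.r0)
under SC → <0 0 1>, <0 0 2>, <0 1 0>, <0 1 1>, <0 1 2>, <2 0 1>, <2 0 2>, <2 1 0>, <2 1 1>, <2 1 2>
under TSO → <0 0 0>, <0 0 1>, <0 0 2>, <0 1 0>, <0 1 1>, <0 1 2>, <2 0 0>, <2 0 1>, <2 0 2>, <2 1 0>, <2 1 1>, <2 1 2>
under PSO → <0 0 0>, <0 0 1>, <0 0 2>, <0 1 0>, <0 1 1>, <0 1 2>, <2 0 0>, <2 0 1>, <2 0 2>, <2 1 0>, <2 1 1>, <2 1 2>
target <2 0 0> ∈ {TSO,PSO}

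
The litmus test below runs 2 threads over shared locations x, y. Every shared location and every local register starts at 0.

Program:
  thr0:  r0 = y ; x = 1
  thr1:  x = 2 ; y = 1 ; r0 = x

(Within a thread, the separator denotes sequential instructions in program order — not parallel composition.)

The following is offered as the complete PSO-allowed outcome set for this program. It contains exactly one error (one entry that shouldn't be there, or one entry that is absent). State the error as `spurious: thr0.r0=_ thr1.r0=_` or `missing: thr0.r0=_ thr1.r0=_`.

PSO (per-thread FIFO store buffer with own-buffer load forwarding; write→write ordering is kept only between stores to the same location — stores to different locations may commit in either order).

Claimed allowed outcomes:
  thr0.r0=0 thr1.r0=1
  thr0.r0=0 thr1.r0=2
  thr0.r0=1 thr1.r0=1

missing: thr0.r0=1 thr1.r0=2

outcome vector order: (thr0.r0,thr1.r0)
PSO (4): <0 1>, <0 2>, <1 1>, <1 2>
PSO∖claimed = {<1 2>}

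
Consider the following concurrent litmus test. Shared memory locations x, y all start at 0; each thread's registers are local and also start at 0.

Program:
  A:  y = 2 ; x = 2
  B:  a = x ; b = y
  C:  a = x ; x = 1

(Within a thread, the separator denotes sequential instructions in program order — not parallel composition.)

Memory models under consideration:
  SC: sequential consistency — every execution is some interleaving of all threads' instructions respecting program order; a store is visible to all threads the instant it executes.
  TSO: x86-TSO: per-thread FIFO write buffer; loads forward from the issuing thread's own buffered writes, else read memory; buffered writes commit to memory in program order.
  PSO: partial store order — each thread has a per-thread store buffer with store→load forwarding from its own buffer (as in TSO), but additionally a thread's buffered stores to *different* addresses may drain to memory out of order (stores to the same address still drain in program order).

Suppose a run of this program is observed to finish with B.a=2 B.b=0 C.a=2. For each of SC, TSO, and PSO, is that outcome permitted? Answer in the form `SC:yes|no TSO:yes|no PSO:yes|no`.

outcome vector order: (B.a,B.b,C.a)
under SC → (0,0,0) (0,0,2) (0,2,0) (0,2,2) (1,0,0) (1,2,0) (1,2,2) (2,2,0) (2,2,2)
under TSO → (0,0,0) (0,0,2) (0,2,0) (0,2,2) (1,0,0) (1,2,0) (1,2,2) (2,2,0) (2,2,2)
under PSO → (0,0,0) (0,0,2) (0,2,0) (0,2,2) (1,0,0) (1,0,2) (1,2,0) (1,2,2) (2,0,0) (2,0,2) (2,2,0) (2,2,2)
target (2,0,2) ∈ {PSO}

SC:no TSO:no PSO:yes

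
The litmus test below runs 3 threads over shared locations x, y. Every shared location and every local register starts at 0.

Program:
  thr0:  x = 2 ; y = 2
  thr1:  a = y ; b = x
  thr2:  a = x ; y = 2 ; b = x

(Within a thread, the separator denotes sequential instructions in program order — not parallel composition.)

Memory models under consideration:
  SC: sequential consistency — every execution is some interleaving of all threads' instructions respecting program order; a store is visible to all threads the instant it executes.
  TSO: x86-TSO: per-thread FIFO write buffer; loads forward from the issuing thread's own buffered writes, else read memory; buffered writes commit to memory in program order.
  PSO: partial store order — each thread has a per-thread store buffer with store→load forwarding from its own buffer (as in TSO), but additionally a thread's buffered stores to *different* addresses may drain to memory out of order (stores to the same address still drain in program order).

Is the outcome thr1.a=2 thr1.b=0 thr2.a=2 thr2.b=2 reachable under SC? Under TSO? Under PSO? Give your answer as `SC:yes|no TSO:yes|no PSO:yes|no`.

SC:no TSO:no PSO:yes

outcome vector order: (thr1.a,thr1.b,thr2.a,thr2.b)
[SC] allowed = {0/0/0/0; 0/0/0/2; 0/0/2/2; 0/2/0/0; 0/2/0/2; 0/2/2/2; 2/0/0/0; 2/0/0/2; 2/2/0/0; 2/2/0/2; 2/2/2/2}
[TSO] allowed = {0/0/0/0; 0/0/0/2; 0/0/2/2; 0/2/0/0; 0/2/0/2; 0/2/2/2; 2/0/0/0; 2/0/0/2; 2/2/0/0; 2/2/0/2; 2/2/2/2}
[PSO] allowed = {0/0/0/0; 0/0/0/2; 0/0/2/2; 0/2/0/0; 0/2/0/2; 0/2/2/2; 2/0/0/0; 2/0/0/2; 2/0/2/2; 2/2/0/0; 2/2/0/2; 2/2/2/2}
target 2/0/2/2 ∈ {PSO}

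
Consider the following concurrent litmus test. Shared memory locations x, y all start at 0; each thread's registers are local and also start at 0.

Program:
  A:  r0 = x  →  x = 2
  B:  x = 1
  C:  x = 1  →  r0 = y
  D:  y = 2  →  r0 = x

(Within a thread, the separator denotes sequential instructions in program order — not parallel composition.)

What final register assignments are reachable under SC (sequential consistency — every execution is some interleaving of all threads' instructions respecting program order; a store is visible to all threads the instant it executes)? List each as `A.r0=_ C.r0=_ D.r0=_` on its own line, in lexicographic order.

A.r0=0 C.r0=0 D.r0=1
A.r0=0 C.r0=0 D.r0=2
A.r0=0 C.r0=2 D.r0=0
A.r0=0 C.r0=2 D.r0=1
A.r0=0 C.r0=2 D.r0=2
A.r0=1 C.r0=0 D.r0=1
A.r0=1 C.r0=0 D.r0=2
A.r0=1 C.r0=2 D.r0=0
A.r0=1 C.r0=2 D.r0=1
A.r0=1 C.r0=2 D.r0=2

outcome vector order: (A.r0,C.r0,D.r0)
|SC outcomes| = 10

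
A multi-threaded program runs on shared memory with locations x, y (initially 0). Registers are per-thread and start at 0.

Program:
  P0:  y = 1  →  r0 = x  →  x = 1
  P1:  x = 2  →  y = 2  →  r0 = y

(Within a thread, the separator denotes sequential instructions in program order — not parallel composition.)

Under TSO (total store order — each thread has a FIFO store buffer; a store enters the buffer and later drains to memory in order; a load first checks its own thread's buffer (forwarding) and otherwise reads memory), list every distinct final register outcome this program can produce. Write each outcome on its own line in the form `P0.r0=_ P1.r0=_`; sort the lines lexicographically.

outcome vector order: (P0.r0,P1.r0)
|TSO outcomes| = 4

P0.r0=0 P1.r0=1
P0.r0=0 P1.r0=2
P0.r0=2 P1.r0=1
P0.r0=2 P1.r0=2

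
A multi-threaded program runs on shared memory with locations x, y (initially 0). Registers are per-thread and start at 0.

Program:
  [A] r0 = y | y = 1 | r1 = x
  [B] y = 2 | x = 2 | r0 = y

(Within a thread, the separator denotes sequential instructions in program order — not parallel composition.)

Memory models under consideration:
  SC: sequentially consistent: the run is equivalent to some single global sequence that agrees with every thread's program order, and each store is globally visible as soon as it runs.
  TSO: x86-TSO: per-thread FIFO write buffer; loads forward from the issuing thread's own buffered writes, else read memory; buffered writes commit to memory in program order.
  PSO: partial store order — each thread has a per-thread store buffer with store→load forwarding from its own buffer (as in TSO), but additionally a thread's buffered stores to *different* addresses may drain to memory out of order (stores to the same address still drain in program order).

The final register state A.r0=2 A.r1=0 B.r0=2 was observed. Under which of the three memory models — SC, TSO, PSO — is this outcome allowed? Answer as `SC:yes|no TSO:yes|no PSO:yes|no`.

SC:no TSO:yes PSO:yes

outcome vector order: (A.r0,A.r1,B.r0)
SC (7): <0 0 1> <0 0 2> <0 2 1> <0 2 2> <2 0 1> <2 2 1> <2 2 2>
TSO (8): <0 0 1> <0 0 2> <0 2 1> <0 2 2> <2 0 1> <2 0 2> <2 2 1> <2 2 2>
PSO (8): <0 0 1> <0 0 2> <0 2 1> <0 2 2> <2 0 1> <2 0 2> <2 2 1> <2 2 2>
target <2 0 2> ∈ {TSO,PSO}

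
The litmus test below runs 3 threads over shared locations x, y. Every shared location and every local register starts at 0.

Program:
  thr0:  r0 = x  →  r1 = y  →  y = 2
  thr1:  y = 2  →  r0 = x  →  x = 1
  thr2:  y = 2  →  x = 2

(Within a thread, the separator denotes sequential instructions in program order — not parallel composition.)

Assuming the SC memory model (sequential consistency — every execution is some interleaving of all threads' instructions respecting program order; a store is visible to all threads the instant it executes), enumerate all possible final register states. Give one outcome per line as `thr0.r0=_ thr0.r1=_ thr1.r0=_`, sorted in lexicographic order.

thr0.r0=0 thr0.r1=0 thr1.r0=0
thr0.r0=0 thr0.r1=0 thr1.r0=2
thr0.r0=0 thr0.r1=2 thr1.r0=0
thr0.r0=0 thr0.r1=2 thr1.r0=2
thr0.r0=1 thr0.r1=2 thr1.r0=0
thr0.r0=1 thr0.r1=2 thr1.r0=2
thr0.r0=2 thr0.r1=2 thr1.r0=0
thr0.r0=2 thr0.r1=2 thr1.r0=2

outcome vector order: (thr0.r0,thr0.r1,thr1.r0)
|SC outcomes| = 8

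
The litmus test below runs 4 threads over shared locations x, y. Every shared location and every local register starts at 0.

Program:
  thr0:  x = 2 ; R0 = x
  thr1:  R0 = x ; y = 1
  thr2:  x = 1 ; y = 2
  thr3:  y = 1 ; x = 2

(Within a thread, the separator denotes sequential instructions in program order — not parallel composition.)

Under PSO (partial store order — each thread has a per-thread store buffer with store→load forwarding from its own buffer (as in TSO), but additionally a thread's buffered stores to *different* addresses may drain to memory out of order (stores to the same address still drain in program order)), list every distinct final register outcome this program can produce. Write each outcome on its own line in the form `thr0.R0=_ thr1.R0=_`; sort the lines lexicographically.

outcome vector order: (thr0.R0,thr1.R0)
|PSO outcomes| = 6

thr0.R0=1 thr1.R0=0
thr0.R0=1 thr1.R0=1
thr0.R0=1 thr1.R0=2
thr0.R0=2 thr1.R0=0
thr0.R0=2 thr1.R0=1
thr0.R0=2 thr1.R0=2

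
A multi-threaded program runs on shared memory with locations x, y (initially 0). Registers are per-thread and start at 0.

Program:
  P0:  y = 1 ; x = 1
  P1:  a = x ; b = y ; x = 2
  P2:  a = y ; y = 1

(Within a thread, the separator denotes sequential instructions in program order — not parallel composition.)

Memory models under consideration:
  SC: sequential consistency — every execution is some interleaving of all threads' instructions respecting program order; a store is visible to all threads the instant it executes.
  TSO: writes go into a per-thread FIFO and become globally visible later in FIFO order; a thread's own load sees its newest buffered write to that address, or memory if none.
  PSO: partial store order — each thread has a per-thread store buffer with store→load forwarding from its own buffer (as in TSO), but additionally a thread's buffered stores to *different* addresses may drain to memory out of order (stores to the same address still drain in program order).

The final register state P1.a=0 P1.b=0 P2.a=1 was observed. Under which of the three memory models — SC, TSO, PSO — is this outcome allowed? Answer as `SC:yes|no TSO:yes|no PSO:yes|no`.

outcome vector order: (P1.a,P1.b,P2.a)
under SC → (0,0,0), (0,0,1), (0,1,0), (0,1,1), (1,1,0), (1,1,1)
under TSO → (0,0,0), (0,0,1), (0,1,0), (0,1,1), (1,1,0), (1,1,1)
under PSO → (0,0,0), (0,0,1), (0,1,0), (0,1,1), (1,0,0), (1,0,1), (1,1,0), (1,1,1)
target (0,0,1) ∈ {SC,TSO,PSO}

SC:yes TSO:yes PSO:yes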